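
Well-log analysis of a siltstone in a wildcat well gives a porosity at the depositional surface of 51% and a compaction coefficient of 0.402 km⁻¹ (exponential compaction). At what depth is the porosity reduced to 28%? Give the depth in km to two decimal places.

1.49 km

Invert Athy's law: z = ln(φ₀/φ) / β
z = ln(0.51/0.28) / 0.402 = ln(1.821) / 0.402 = 0.5996 / 0.402 = 1.492 km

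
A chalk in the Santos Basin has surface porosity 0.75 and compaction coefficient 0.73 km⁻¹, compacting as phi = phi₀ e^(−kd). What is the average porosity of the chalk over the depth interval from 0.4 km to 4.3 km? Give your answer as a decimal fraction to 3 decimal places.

0.185

⟨phi⟩ = (1/(d₂−d₁)) ∫ phi₀ e^(−kd) dd = phi₀·(e^(−k·d₁) − e^(−k·d₂)) / (k·(d₂−d₁))
e^(−0.73×0.4) = 0.7468; e^(−0.73×4.3) = 0.0433
⟨phi⟩ = 0.75 × (0.7468 − 0.0433) / (0.73 × 3.9) = 0.75 × 0.2471 = 0.1853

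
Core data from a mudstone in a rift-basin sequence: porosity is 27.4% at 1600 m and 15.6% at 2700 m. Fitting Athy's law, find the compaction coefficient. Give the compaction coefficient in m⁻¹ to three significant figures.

Working in km (1 km = 1000 m; β in km⁻¹ = β in m⁻¹ × 1000):
Athy: n(d) = n₀ e^(−βd) ⇒ n₁/n₂ = e^{β(d₂−d₁)} ⇒ β = ln(n₁/n₂)/(d₂−d₁)
β = ln(0.274/0.156) / (2.7 − 1.6) = ln(1.756) / 1.1 = 0.5633 / 1.1 = 0.5121 km⁻¹

0.000512 m⁻¹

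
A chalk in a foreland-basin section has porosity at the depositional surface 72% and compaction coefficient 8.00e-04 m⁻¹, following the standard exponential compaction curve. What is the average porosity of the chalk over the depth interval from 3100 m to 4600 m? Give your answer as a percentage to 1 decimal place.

Working in km (1 km = 1000 m; k in km⁻¹ = k in m⁻¹ × 1000):
⟨n⟩ = (1/(z₂−z₁)) ∫ n₀ e^(−kz) dz = n₀·(e^(−k·z₁) − e^(−k·z₂)) / (k·(z₂−z₁))
e^(−0.8×3.1) = 0.0837; e^(−0.8×4.6) = 0.0252
⟨n⟩ = 0.72 × (0.0837 − 0.0252) / (0.8 × 1.5) = 0.72 × 0.0488 = 0.0351

3.5%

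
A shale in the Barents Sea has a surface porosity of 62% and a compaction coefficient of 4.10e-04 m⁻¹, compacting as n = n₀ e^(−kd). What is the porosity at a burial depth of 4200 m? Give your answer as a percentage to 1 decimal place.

11.1%

Working in km (1 km = 1000 m; k in km⁻¹ = k in m⁻¹ × 1000):
n = n₀·exp(−k·d) = 0.62 × exp(−0.41 × 4.2) = 0.62 × exp(−1.722)
  = 0.62 × 0.1787 = 0.1108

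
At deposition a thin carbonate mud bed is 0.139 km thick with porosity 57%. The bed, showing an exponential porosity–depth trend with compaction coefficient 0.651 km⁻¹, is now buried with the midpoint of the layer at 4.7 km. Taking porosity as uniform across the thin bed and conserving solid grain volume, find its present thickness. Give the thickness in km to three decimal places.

Porosity at 4.7 km: n = 0.57·exp(−0.651×4.7) = 0.0267
Solid-volume conservation: h(1−n) = h₀(1−n₀) ⇒ h = h₀·(1−n₀)/(1−n)
h = 0.139 × (1 − 0.57)/(1 − 0.0267) = 0.139 × 0.4418 = 0.0614 km

0.061 km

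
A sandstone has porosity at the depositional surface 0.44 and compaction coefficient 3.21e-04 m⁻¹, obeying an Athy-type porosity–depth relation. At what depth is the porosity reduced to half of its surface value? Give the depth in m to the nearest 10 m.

Working in km (1 km = 1000 m; k in km⁻¹ = k in m⁻¹ × 1000):
φ/φ₀ = 1/2 ⇒ exp(−k·z) = 1/2 ⇒ z = ln(2) / k
z = 0.6931 / 0.321 = 2.159 km

2160 m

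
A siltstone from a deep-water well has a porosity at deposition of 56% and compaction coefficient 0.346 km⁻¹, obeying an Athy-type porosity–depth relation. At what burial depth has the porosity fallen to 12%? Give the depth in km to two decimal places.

Invert Athy's law: Z = ln(n₀/n) / c
Z = ln(0.56/0.12) / 0.346 = ln(4.667) / 0.346 = 1.5404 / 0.346 = 4.452 km

4.45 km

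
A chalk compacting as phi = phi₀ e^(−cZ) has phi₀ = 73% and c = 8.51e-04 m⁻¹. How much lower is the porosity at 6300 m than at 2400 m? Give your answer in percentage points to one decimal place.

9.1 percentage points

Working in km (1 km = 1000 m; c in km⁻¹ = c in m⁻¹ × 1000):
phi(2.4) = 0.73·e^(−0.851×2.4) = 0.0947
phi(6.3) = 0.73·e^(−0.851×6.3) = 0.0034
Δphi = 0.0947 − 0.0034 = 0.0913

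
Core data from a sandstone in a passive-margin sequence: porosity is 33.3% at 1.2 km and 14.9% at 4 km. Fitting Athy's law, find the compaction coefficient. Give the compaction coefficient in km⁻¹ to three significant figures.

Athy: n(Z) = n₀ e^(−βZ) ⇒ n₁/n₂ = e^{β(Z₂−Z₁)} ⇒ β = ln(n₁/n₂)/(Z₂−Z₁)
β = ln(0.333/0.149) / (4 − 1.2) = ln(2.235) / 2.8 = 0.8042 / 2.8 = 0.2872 km⁻¹

0.287 km⁻¹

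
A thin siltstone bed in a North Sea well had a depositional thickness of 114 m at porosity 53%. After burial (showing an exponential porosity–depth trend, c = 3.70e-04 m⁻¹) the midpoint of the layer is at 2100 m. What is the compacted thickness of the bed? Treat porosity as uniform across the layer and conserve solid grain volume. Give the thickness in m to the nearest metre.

71 m

Working in km (1 km = 1000 m; c in km⁻¹ = c in m⁻¹ × 1000):
Porosity at 2.1 km: n = 0.53·exp(−0.37×2.1) = 0.2437
Solid-volume conservation: h(1−n) = h₀(1−n₀) ⇒ h = h₀·(1−n₀)/(1−n)
h = 0.114 × (1 − 0.53)/(1 − 0.2437) = 0.114 × 0.6214 = 0.0708 km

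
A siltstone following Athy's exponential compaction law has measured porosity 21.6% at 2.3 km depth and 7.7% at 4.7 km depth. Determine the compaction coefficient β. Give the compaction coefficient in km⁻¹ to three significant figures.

Athy: phi(z) = phi₀ e^(−βz) ⇒ phi₁/phi₂ = e^{β(z₂−z₁)} ⇒ β = ln(phi₁/phi₂)/(z₂−z₁)
β = ln(0.216/0.077) / (4.7 − 2.3) = ln(2.805) / 2.4 = 1.0315 / 2.4 = 0.4298 km⁻¹

0.430 km⁻¹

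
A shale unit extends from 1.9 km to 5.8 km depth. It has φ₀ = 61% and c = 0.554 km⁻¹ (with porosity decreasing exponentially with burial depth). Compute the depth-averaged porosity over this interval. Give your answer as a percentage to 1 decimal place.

⟨φ⟩ = (1/(z₂−z₁)) ∫ φ₀ e^(−cz) dz = φ₀·(e^(−c·z₁) − e^(−c·z₂)) / (c·(z₂−z₁))
e^(−0.554×1.9) = 0.3490; e^(−0.554×5.8) = 0.0402
⟨φ⟩ = 0.61 × (0.3490 − 0.0402) / (0.554 × 3.9) = 0.61 × 0.1429 = 0.0872

8.7%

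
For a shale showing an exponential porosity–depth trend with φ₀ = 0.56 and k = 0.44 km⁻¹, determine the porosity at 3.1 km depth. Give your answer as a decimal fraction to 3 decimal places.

φ = φ₀·exp(−k·Z) = 0.56 × exp(−0.44 × 3.1) = 0.56 × exp(−1.364)
  = 0.56 × 0.2556 = 0.1432

0.143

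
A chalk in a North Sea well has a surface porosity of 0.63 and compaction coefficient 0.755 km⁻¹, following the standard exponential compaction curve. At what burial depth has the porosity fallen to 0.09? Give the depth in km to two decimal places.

Invert Athy's law: z = ln(phi₀/phi) / β
z = ln(0.63/0.09) / 0.755 = ln(7) / 0.755 = 1.9459 / 0.755 = 2.577 km

2.58 km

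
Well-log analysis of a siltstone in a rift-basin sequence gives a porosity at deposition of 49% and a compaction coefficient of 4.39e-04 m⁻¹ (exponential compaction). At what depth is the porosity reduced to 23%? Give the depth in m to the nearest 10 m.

Working in km (1 km = 1000 m; k in km⁻¹ = k in m⁻¹ × 1000):
Invert Athy's law: z = ln(n₀/n) / k
z = ln(0.49/0.23) / 0.439 = ln(2.13) / 0.439 = 0.7563 / 0.439 = 1.723 km

1720 m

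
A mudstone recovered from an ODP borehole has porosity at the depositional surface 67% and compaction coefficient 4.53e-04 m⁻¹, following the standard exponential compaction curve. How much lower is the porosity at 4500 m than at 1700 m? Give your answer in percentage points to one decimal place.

22.3 percentage points

Working in km (1 km = 1000 m; β in km⁻¹ = β in m⁻¹ × 1000):
n(1.7) = 0.67·e^(−0.453×1.7) = 0.3102
n(4.5) = 0.67·e^(−0.453×4.5) = 0.0873
Δn = 0.3102 − 0.0873 = 0.2229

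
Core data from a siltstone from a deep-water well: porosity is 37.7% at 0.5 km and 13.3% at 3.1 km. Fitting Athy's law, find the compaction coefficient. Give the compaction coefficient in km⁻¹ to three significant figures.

0.401 km⁻¹

Athy: n(Z) = n₀ e^(−cZ) ⇒ n₁/n₂ = e^{c(Z₂−Z₁)} ⇒ c = ln(n₁/n₂)/(Z₂−Z₁)
c = ln(0.377/0.133) / (3.1 − 0.5) = ln(2.835) / 2.6 = 1.0419 / 2.6 = 0.4007 km⁻¹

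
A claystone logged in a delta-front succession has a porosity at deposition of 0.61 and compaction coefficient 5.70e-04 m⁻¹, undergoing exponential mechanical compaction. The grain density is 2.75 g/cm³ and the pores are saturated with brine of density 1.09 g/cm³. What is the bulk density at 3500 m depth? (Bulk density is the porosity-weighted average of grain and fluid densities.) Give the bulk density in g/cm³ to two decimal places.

2.61 g/cm³

Working in km (1 km = 1000 m; k in km⁻¹ = k in m⁻¹ × 1000):
Porosity at depth: phi = 0.61·exp(−0.57×3.5) = 0.61×0.1360 = 0.0830
Bulk density: ρ_b = (1−phi)ρ_g + phi·ρ_f = 0.9170×2.75 + 0.0830×1.09
       = 2.522 + 0.090 = 2.612 g/cm³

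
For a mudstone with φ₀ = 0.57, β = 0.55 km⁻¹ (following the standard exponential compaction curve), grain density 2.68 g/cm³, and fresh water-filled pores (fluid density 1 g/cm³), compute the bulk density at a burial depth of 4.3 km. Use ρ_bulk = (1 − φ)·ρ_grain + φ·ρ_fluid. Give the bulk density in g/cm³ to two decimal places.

2.59 g/cm³

Porosity at depth: φ = 0.57·exp(−0.55×4.3) = 0.57×0.0939 = 0.0536
Bulk density: ρ_b = (1−φ)ρ_g + φ·ρ_f = 0.9464×2.68 + 0.0536×1
       = 2.536 + 0.054 = 2.590 g/cm³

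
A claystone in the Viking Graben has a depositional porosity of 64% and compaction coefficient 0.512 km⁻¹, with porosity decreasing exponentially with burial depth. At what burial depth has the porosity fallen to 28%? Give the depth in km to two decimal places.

Invert Athy's law: Z = ln(φ₀/φ) / k
Z = ln(0.64/0.28) / 0.512 = ln(2.286) / 0.512 = 0.8267 / 0.512 = 1.615 km

1.61 km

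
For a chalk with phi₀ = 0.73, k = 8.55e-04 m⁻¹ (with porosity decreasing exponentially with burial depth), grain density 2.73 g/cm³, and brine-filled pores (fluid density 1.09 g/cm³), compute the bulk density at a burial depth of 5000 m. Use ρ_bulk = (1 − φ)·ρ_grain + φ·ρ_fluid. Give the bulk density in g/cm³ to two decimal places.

Working in km (1 km = 1000 m; k in km⁻¹ = k in m⁻¹ × 1000):
Porosity at depth: phi = 0.73·exp(−0.855×5) = 0.73×0.0139 = 0.0102
Bulk density: ρ_b = (1−phi)ρ_g + phi·ρ_f = 0.9898×2.73 + 0.0102×1.09
       = 2.702 + 0.011 = 2.713 g/cm³

2.71 g/cm³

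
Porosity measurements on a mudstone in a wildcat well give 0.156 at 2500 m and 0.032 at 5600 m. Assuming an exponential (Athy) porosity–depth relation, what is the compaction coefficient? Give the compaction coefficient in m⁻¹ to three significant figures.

Working in km (1 km = 1000 m; β in km⁻¹ = β in m⁻¹ × 1000):
Athy: n(d) = n₀ e^(−βd) ⇒ n₁/n₂ = e^{β(d₂−d₁)} ⇒ β = ln(n₁/n₂)/(d₂−d₁)
β = ln(0.156/0.032) / (5.6 − 2.5) = ln(4.875) / 3.1 = 1.5841 / 3.1 = 0.511 km⁻¹

0.000511 m⁻¹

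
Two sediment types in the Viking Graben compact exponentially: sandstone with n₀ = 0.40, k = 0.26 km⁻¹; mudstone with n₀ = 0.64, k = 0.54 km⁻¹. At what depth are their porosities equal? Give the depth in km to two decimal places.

Set n₀ₐ e^(−kₐd) = n₀ᵦ e^(−kᵦd) ⇒ ln(n₀ₐ/n₀ᵦ) = (kₐ − kᵦ)·d
d = ln(0.4/0.64) / (0.26 − 0.54) = -0.4700 / -0.28 = 1.679 km

1.68 km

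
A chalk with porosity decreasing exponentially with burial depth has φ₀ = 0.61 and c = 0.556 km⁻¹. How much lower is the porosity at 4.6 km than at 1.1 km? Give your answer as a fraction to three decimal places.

φ(1.1) = 0.61·e^(−0.556×1.1) = 0.3309
φ(4.6) = 0.61·e^(−0.556×4.6) = 0.0473
Δφ = 0.3309 − 0.0473 = 0.2836

0.284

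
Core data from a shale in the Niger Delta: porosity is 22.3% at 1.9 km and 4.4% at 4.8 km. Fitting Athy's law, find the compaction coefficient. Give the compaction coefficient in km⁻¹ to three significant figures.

Athy: phi(d) = phi₀ e^(−kd) ⇒ phi₁/phi₂ = e^{k(d₂−d₁)} ⇒ k = ln(phi₁/phi₂)/(d₂−d₁)
k = ln(0.223/0.044) / (4.8 − 1.9) = ln(5.068) / 2.9 = 1.6230 / 2.9 = 0.5596 km⁻¹

0.560 km⁻¹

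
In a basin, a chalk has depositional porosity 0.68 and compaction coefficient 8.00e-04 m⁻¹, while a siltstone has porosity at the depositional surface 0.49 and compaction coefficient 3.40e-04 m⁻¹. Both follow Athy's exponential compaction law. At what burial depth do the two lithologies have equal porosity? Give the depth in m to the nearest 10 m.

Working in km (1 km = 1000 m; c in km⁻¹ = c in m⁻¹ × 1000):
Set φ₀ₐ e^(−cₐZ) = φ₀ᵦ e^(−cᵦZ) ⇒ ln(φ₀ₐ/φ₀ᵦ) = (cₐ − cᵦ)·Z
Z = ln(0.68/0.49) / (0.8 − 0.34) = 0.3277 / 0.46 = 0.712 km

710 m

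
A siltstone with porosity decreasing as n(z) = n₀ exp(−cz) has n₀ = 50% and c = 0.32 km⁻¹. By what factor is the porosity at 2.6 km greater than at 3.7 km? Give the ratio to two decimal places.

n(z₁)/n(z₂) = e^(−c·z₁)/e^(−c·z₂) = e^{c(z₂−z₁)}
= exp(0.32 × 1.1) = exp(0.352) = 1.4219

1.42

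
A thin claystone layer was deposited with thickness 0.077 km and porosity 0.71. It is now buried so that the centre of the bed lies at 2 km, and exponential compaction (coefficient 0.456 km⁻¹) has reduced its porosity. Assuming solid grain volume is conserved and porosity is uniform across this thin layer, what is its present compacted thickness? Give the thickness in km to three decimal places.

0.031 km

Porosity at 2 km: n = 0.71·exp(−0.456×2) = 0.2852
Solid-volume conservation: h(1−n) = h₀(1−n₀) ⇒ h = h₀·(1−n₀)/(1−n)
h = 0.077 × (1 − 0.71)/(1 − 0.2852) = 0.077 × 0.4057 = 0.0312 km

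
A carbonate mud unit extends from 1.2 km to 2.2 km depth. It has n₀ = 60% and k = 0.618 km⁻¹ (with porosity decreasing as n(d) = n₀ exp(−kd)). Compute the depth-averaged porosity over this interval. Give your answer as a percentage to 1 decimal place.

⟨n⟩ = (1/(d₂−d₁)) ∫ n₀ e^(−kd) dd = n₀·(e^(−k·d₁) − e^(−k·d₂)) / (k·(d₂−d₁))
e^(−0.618×1.2) = 0.4764; e^(−0.618×2.2) = 0.2568
⟨n⟩ = 0.6 × (0.4764 − 0.2568) / (0.618 × 1) = 0.6 × 0.3553 = 0.2132

21.3%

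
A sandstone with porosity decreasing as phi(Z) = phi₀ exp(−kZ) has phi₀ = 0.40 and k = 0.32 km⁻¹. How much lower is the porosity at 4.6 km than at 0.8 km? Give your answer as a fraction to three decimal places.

phi(0.8) = 0.4·e^(−0.32×0.8) = 0.3097
phi(4.6) = 0.4·e^(−0.32×4.6) = 0.0918
Δphi = 0.3097 − 0.0918 = 0.2179

0.218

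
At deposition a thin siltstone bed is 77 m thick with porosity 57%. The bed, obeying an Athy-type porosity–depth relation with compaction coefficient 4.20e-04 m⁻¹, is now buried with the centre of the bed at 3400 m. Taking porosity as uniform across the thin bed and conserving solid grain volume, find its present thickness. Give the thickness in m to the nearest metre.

38 m

Working in km (1 km = 1000 m; β in km⁻¹ = β in m⁻¹ × 1000):
Porosity at 3.4 km: n = 0.57·exp(−0.42×3.4) = 0.1367
Solid-volume conservation: h(1−n) = h₀(1−n₀) ⇒ h = h₀·(1−n₀)/(1−n)
h = 0.077 × (1 − 0.57)/(1 − 0.1367) = 0.077 × 0.4981 = 0.0384 km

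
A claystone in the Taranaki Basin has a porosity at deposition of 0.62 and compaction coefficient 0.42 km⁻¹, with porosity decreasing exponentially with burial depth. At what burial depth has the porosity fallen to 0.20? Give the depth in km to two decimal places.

Invert Athy's law: z = ln(n₀/n) / c
z = ln(0.62/0.2) / 0.42 = ln(3.1) / 0.42 = 1.1314 / 0.42 = 2.694 km

2.69 km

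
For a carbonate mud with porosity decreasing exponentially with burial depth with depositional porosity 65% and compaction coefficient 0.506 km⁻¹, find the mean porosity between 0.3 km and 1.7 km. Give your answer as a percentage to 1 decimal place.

40.0%

⟨φ⟩ = (1/(z₂−z₁)) ∫ φ₀ e^(−cz) dz = φ₀·(e^(−c·z₁) − e^(−c·z₂)) / (c·(z₂−z₁))
e^(−0.506×0.3) = 0.8592; e^(−0.506×1.7) = 0.4231
⟨φ⟩ = 0.65 × (0.8592 − 0.4231) / (0.506 × 1.4) = 0.65 × 0.6156 = 0.4001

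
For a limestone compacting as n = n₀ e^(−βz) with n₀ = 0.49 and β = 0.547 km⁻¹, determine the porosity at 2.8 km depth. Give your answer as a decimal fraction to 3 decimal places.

0.106

n = n₀·exp(−β·z) = 0.49 × exp(−0.547 × 2.8) = 0.49 × exp(−1.532)
  = 0.49 × 0.2162 = 0.1059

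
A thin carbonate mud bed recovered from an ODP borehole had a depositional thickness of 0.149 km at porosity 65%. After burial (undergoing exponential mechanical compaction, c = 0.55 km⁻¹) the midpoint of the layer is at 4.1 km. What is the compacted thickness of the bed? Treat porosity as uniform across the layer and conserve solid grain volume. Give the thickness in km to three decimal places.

Porosity at 4.1 km: φ = 0.65·exp(−0.55×4.1) = 0.0682
Solid-volume conservation: h(1−φ) = h₀(1−φ₀) ⇒ h = h₀·(1−φ₀)/(1−φ)
h = 0.149 × (1 − 0.65)/(1 − 0.0682) = 0.149 × 0.3756 = 0.0560 km

0.056 km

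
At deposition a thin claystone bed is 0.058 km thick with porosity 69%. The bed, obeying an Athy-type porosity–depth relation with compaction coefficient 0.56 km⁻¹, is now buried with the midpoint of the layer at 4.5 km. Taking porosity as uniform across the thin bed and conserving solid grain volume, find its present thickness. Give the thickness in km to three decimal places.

0.019 km

Porosity at 4.5 km: phi = 0.69·exp(−0.56×4.5) = 0.0555
Solid-volume conservation: h(1−phi) = h₀(1−phi₀) ⇒ h = h₀·(1−phi₀)/(1−phi)
h = 0.058 × (1 − 0.69)/(1 − 0.0555) = 0.058 × 0.3282 = 0.0190 km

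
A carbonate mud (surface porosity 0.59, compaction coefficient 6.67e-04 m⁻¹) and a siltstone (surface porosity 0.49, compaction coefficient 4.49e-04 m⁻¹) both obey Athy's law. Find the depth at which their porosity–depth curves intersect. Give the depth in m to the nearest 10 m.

850 m

Working in km (1 km = 1000 m; k in km⁻¹ = k in m⁻¹ × 1000):
Set φ₀ₐ e^(−kₐd) = φ₀ᵦ e^(−kᵦd) ⇒ ln(φ₀ₐ/φ₀ᵦ) = (kₐ − kᵦ)·d
d = ln(0.59/0.49) / (0.667 − 0.449) = 0.1857 / 0.218 = 0.852 km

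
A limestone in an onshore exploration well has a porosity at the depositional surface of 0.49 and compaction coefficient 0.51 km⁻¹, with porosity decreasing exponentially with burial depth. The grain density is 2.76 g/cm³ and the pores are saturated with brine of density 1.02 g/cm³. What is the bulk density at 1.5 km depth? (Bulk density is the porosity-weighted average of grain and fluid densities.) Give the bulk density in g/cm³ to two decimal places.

2.36 g/cm³

Porosity at depth: φ = 0.49·exp(−0.51×1.5) = 0.49×0.4653 = 0.2280
Bulk density: ρ_b = (1−φ)ρ_g + φ·ρ_f = 0.7720×2.76 + 0.2280×1.02
       = 2.131 + 0.233 = 2.363 g/cm³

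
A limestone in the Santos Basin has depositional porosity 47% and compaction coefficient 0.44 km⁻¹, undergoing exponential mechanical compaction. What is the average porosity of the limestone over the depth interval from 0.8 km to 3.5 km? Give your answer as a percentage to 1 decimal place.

⟨phi⟩ = (1/(d₂−d₁)) ∫ phi₀ e^(−kd) dd = phi₀·(e^(−k·d₁) − e^(−k·d₂)) / (k·(d₂−d₁))
e^(−0.44×0.8) = 0.7033; e^(−0.44×3.5) = 0.2144
⟨phi⟩ = 0.47 × (0.7033 − 0.2144) / (0.44 × 2.7) = 0.47 × 0.4115 = 0.1934

19.3%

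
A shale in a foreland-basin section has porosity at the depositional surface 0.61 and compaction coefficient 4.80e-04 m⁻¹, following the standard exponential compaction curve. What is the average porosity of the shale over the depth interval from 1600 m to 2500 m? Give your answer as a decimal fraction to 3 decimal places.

Working in km (1 km = 1000 m; k in km⁻¹ = k in m⁻¹ × 1000):
⟨phi⟩ = (1/(z₂−z₁)) ∫ phi₀ e^(−kz) dz = phi₀·(e^(−k·z₁) − e^(−k·z₂)) / (k·(z₂−z₁))
e^(−0.48×1.6) = 0.4639; e^(−0.48×2.5) = 0.3012
⟨phi⟩ = 0.61 × (0.4639 − 0.3012) / (0.48 × 0.9) = 0.61 × 0.3767 = 0.2298

0.230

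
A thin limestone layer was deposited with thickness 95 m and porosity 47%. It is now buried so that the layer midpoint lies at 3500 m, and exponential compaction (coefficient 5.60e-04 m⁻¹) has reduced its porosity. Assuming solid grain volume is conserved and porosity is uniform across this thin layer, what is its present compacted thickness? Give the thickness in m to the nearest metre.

Working in km (1 km = 1000 m; β in km⁻¹ = β in m⁻¹ × 1000):
Porosity at 3.5 km: phi = 0.47·exp(−0.56×3.5) = 0.0662
Solid-volume conservation: h(1−phi) = h₀(1−phi₀) ⇒ h = h₀·(1−phi₀)/(1−phi)
h = 0.095 × (1 − 0.47)/(1 − 0.0662) = 0.095 × 0.5676 = 0.0539 km

54 m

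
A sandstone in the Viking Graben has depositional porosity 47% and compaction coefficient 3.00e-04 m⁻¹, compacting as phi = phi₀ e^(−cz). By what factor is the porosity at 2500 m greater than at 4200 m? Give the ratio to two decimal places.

Working in km (1 km = 1000 m; c in km⁻¹ = c in m⁻¹ × 1000):
phi(z₁)/phi(z₂) = e^(−c·z₁)/e^(−c·z₂) = e^{c(z₂−z₁)}
= exp(0.3 × 1.7) = exp(0.51) = 1.6653

1.67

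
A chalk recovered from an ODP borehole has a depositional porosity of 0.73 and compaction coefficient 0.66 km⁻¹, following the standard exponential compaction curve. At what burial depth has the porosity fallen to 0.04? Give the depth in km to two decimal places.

Invert Athy's law: Z = ln(φ₀/φ) / k
Z = ln(0.73/0.04) / 0.66 = ln(18.25) / 0.66 = 2.9042 / 0.66 = 4.400 km

4.40 km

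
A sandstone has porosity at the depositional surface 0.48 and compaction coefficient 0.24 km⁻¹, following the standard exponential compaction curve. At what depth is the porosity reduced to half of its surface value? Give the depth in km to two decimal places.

2.89 km

φ/φ₀ = 1/2 ⇒ exp(−k·z) = 1/2 ⇒ z = ln(2) / k
z = 0.6931 / 0.24 = 2.888 km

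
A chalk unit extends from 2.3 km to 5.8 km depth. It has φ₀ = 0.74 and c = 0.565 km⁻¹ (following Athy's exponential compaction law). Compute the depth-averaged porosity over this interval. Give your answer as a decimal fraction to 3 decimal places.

⟨φ⟩ = (1/(z₂−z₁)) ∫ φ₀ e^(−cz) dz = φ₀·(e^(−c·z₁) − e^(−c·z₂)) / (c·(z₂−z₁))
e^(−0.565×2.3) = 0.2727; e^(−0.565×5.8) = 0.0377
⟨φ⟩ = 0.74 × (0.2727 − 0.0377) / (0.565 × 3.5) = 0.74 × 0.1188 = 0.0879

0.088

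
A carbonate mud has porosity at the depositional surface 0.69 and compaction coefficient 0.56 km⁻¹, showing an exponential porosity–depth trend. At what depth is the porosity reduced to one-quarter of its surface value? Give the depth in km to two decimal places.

2.48 km

n/n₀ = 1/4 ⇒ exp(−k·z) = 1/4 ⇒ z = ln(4) / k
z = 1.3863 / 0.56 = 2.476 km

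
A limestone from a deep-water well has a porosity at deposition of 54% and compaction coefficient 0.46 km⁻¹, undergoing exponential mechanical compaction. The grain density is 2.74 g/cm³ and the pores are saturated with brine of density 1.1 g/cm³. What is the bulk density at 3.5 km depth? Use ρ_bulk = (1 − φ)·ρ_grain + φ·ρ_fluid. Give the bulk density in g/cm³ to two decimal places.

Porosity at depth: phi = 0.54·exp(−0.46×3.5) = 0.54×0.1999 = 0.1079
Bulk density: ρ_b = (1−phi)ρ_g + phi·ρ_f = 0.8921×2.74 + 0.1079×1.1
       = 2.444 + 0.119 = 2.563 g/cm³

2.56 g/cm³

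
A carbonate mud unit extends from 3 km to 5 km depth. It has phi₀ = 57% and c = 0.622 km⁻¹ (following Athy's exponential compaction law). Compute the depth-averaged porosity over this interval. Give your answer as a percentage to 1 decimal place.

5.0%

⟨phi⟩ = (1/(d₂−d₁)) ∫ phi₀ e^(−cd) dd = phi₀·(e^(−c·d₁) − e^(−c·d₂)) / (c·(d₂−d₁))
e^(−0.622×3) = 0.1547; e^(−0.622×5) = 0.0446
⟨phi⟩ = 0.57 × (0.1547 − 0.0446) / (0.622 × 2) = 0.57 × 0.0885 = 0.0505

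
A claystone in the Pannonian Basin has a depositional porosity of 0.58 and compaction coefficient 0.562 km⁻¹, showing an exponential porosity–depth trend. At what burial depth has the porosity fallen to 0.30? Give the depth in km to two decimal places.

Invert Athy's law: Z = ln(φ₀/φ) / c
Z = ln(0.58/0.3) / 0.562 = ln(1.933) / 0.562 = 0.6592 / 0.562 = 1.173 km

1.17 km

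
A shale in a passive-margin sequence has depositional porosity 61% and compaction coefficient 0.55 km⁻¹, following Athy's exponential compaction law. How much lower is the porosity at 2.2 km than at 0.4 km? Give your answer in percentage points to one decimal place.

φ(0.4) = 0.61·e^(−0.55×0.4) = 0.4895
φ(2.2) = 0.61·e^(−0.55×2.2) = 0.1819
Δφ = 0.4895 − 0.1819 = 0.3076

30.8 percentage points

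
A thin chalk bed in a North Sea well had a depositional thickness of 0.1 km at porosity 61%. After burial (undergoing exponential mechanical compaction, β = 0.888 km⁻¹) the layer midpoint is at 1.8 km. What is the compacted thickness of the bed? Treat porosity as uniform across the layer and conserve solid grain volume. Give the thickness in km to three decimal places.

Porosity at 1.8 km: phi = 0.61·exp(−0.888×1.8) = 0.1234
Solid-volume conservation: h(1−phi) = h₀(1−phi₀) ⇒ h = h₀·(1−phi₀)/(1−phi)
h = 0.1 × (1 − 0.61)/(1 − 0.1234) = 0.1 × 0.4449 = 0.0445 km

0.044 km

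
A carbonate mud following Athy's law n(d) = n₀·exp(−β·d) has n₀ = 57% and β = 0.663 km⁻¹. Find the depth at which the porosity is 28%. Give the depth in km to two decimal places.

1.07 km

Invert Athy's law: d = ln(n₀/n) / β
d = ln(0.57/0.28) / 0.663 = ln(2.036) / 0.663 = 0.7108 / 0.663 = 1.072 km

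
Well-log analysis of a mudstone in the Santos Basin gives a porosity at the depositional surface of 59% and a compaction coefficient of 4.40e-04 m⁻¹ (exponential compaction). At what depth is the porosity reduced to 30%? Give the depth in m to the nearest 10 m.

1540 m

Working in km (1 km = 1000 m; β in km⁻¹ = β in m⁻¹ × 1000):
Invert Athy's law: z = ln(n₀/n) / β
z = ln(0.59/0.3) / 0.44 = ln(1.967) / 0.44 = 0.6763 / 0.44 = 1.537 km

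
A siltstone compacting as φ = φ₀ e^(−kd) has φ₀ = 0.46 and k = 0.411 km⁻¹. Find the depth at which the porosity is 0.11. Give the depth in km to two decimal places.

Invert Athy's law: d = ln(φ₀/φ) / k
d = ln(0.46/0.11) / 0.411 = ln(4.182) / 0.411 = 1.4307 / 0.411 = 3.481 km

3.48 km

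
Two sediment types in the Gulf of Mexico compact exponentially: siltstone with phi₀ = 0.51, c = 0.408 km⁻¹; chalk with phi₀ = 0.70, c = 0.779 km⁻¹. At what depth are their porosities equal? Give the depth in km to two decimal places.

0.85 km

Set phi₀ₐ e^(−cₐz) = phi₀ᵦ e^(−cᵦz) ⇒ ln(phi₀ₐ/phi₀ᵦ) = (cₐ − cᵦ)·z
z = ln(0.51/0.7) / (0.408 − 0.779) = -0.3167 / -0.371 = 0.854 km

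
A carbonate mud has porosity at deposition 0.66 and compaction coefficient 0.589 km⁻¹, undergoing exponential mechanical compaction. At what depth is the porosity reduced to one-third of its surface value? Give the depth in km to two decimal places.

1.87 km

n/n₀ = 1/3 ⇒ exp(−β·z) = 1/3 ⇒ z = ln(3) / β
z = 1.0986 / 0.589 = 1.865 km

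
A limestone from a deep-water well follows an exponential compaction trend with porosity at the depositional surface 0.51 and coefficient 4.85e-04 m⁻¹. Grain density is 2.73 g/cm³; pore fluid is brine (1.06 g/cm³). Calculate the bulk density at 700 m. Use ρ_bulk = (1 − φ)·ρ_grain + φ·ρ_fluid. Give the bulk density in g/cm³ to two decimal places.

Working in km (1 km = 1000 m; β in km⁻¹ = β in m⁻¹ × 1000):
Porosity at depth: n = 0.51·exp(−0.485×0.7) = 0.51×0.7121 = 0.3632
Bulk density: ρ_b = (1−n)ρ_g + n·ρ_f = 0.6368×2.73 + 0.3632×1.06
       = 1.739 + 0.385 = 2.123 g/cm³

2.12 g/cm³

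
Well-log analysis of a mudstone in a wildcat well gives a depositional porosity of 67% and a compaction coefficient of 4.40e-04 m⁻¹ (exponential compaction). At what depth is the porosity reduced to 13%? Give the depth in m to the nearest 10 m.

3730 m

Working in km (1 km = 1000 m; k in km⁻¹ = k in m⁻¹ × 1000):
Invert Athy's law: z = ln(n₀/n) / k
z = ln(0.67/0.13) / 0.44 = ln(5.154) / 0.44 = 1.6397 / 0.44 = 3.727 km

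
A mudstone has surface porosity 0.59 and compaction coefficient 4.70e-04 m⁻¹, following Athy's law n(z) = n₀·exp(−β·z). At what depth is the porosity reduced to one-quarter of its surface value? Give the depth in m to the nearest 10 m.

2950 m

Working in km (1 km = 1000 m; β in km⁻¹ = β in m⁻¹ × 1000):
n/n₀ = 1/4 ⇒ exp(−β·z) = 1/4 ⇒ z = ln(4) / β
z = 1.3863 / 0.47 = 2.950 km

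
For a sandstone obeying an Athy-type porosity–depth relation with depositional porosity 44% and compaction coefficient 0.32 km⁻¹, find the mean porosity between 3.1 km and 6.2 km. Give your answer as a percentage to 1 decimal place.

10.3%

⟨phi⟩ = (1/(d₂−d₁)) ∫ phi₀ e^(−cd) dd = phi₀·(e^(−c·d₁) − e^(−c·d₂)) / (c·(d₂−d₁))
e^(−0.32×3.1) = 0.3708; e^(−0.32×6.2) = 0.1375
⟨phi⟩ = 0.44 × (0.3708 − 0.1375) / (0.32 × 3.1) = 0.44 × 0.2352 = 0.1035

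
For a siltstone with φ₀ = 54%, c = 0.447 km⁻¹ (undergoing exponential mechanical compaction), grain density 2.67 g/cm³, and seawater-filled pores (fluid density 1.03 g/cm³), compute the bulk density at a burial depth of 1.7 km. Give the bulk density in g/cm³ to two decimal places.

Porosity at depth: φ = 0.54·exp(−0.447×1.7) = 0.54×0.4677 = 0.2526
Bulk density: ρ_b = (1−φ)ρ_g + φ·ρ_f = 0.7474×2.67 + 0.2526×1.03
       = 1.996 + 0.260 = 2.256 g/cm³

2.26 g/cm³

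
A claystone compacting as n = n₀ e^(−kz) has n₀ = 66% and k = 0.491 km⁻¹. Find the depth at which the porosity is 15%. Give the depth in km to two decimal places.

Invert Athy's law: z = ln(n₀/n) / k
z = ln(0.66/0.15) / 0.491 = ln(4.4) / 0.491 = 1.4816 / 0.491 = 3.018 km

3.02 km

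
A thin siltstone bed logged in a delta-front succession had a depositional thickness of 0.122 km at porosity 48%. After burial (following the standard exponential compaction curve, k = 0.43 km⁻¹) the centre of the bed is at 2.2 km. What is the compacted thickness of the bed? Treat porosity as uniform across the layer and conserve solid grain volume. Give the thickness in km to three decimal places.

Porosity at 2.2 km: φ = 0.48·exp(−0.43×2.2) = 0.1864
Solid-volume conservation: h(1−φ) = h₀(1−φ₀) ⇒ h = h₀·(1−φ₀)/(1−φ)
h = 0.122 × (1 − 0.48)/(1 − 0.1864) = 0.122 × 0.6391 = 0.0780 km

0.078 km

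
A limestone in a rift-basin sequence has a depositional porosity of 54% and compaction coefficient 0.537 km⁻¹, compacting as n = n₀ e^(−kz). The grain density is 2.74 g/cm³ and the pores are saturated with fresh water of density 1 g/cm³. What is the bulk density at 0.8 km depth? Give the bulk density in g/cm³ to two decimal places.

2.13 g/cm³

Porosity at depth: n = 0.54·exp(−0.537×0.8) = 0.54×0.6508 = 0.3514
Bulk density: ρ_b = (1−n)ρ_g + n·ρ_f = 0.6486×2.74 + 0.3514×1
       = 1.777 + 0.351 = 2.129 g/cm³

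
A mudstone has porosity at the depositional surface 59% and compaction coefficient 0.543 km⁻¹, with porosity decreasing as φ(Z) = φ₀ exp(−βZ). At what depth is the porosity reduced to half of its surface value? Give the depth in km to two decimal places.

1.28 km

φ/φ₀ = 1/2 ⇒ exp(−β·Z) = 1/2 ⇒ Z = ln(2) / β
Z = 0.6931 / 0.543 = 1.277 km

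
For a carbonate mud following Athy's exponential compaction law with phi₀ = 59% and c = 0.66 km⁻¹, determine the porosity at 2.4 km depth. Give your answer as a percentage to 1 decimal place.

12.1%

phi = phi₀·exp(−c·Z) = 0.59 × exp(−0.66 × 2.4) = 0.59 × exp(−1.584)
  = 0.59 × 0.2052 = 0.1210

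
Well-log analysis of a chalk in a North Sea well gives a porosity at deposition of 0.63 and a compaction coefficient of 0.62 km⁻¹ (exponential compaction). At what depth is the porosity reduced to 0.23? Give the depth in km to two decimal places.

1.63 km

Invert Athy's law: Z = ln(phi₀/phi) / k
Z = ln(0.63/0.23) / 0.62 = ln(2.739) / 0.62 = 1.0076 / 0.62 = 1.625 km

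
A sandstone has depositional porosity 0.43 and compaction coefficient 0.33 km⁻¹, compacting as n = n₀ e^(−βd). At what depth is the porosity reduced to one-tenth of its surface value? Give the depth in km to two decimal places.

n/n₀ = 1/10 ⇒ exp(−β·d) = 1/10 ⇒ d = ln(10) / β
d = 2.3026 / 0.33 = 6.978 km

6.98 km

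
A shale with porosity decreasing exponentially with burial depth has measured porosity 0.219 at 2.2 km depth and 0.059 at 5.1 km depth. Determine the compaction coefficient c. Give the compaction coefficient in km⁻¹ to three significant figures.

0.452 km⁻¹

Athy: n(z) = n₀ e^(−cz) ⇒ n₁/n₂ = e^{c(z₂−z₁)} ⇒ c = ln(n₁/n₂)/(z₂−z₁)
c = ln(0.219/0.059) / (5.1 − 2.2) = ln(3.712) / 2.9 = 1.3115 / 2.9 = 0.4523 km⁻¹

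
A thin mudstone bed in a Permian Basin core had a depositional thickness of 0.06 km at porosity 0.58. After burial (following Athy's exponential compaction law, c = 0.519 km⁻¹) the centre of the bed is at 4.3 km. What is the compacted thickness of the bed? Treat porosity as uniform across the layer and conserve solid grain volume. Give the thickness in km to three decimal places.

0.027 km

Porosity at 4.3 km: φ = 0.58·exp(−0.519×4.3) = 0.0623
Solid-volume conservation: h(1−φ) = h₀(1−φ₀) ⇒ h = h₀·(1−φ₀)/(1−φ)
h = 0.06 × (1 − 0.58)/(1 − 0.0623) = 0.06 × 0.4479 = 0.0269 km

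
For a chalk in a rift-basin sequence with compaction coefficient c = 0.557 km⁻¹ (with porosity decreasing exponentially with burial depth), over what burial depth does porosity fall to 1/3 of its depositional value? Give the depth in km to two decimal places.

1.97 km

φ/φ₀ = 1/3 ⇒ exp(−c·z) = 1/3 ⇒ z = ln(3) / c
z = 1.0986 / 0.557 = 1.972 km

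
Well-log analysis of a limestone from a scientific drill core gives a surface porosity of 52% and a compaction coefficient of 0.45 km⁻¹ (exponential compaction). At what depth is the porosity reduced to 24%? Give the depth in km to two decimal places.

Invert Athy's law: z = ln(φ₀/φ) / c
z = ln(0.52/0.24) / 0.45 = ln(2.167) / 0.45 = 0.7732 / 0.45 = 1.718 km

1.72 km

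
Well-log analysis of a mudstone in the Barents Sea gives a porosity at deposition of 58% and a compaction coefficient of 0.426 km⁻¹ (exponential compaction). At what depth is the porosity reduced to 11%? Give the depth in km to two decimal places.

3.90 km

Invert Athy's law: d = ln(phi₀/phi) / c
d = ln(0.58/0.11) / 0.426 = ln(5.273) / 0.426 = 1.6625 / 0.426 = 3.903 km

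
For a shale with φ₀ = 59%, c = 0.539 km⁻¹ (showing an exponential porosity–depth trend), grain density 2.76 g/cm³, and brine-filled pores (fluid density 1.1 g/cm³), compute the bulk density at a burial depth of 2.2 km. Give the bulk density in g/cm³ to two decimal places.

Porosity at depth: φ = 0.59·exp(−0.539×2.2) = 0.59×0.3055 = 0.1802
Bulk density: ρ_b = (1−φ)ρ_g + φ·ρ_f = 0.8198×2.76 + 0.1802×1.1
       = 2.263 + 0.198 = 2.461 g/cm³

2.46 g/cm³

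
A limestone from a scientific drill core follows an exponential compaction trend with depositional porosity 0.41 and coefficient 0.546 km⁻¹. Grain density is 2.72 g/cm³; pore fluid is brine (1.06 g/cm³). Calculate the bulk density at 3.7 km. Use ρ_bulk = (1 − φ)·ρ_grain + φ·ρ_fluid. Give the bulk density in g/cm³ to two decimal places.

2.63 g/cm³

Porosity at depth: φ = 0.41·exp(−0.546×3.7) = 0.41×0.1326 = 0.0544
Bulk density: ρ_b = (1−φ)ρ_g + φ·ρ_f = 0.9456×2.72 + 0.0544×1.06
       = 2.572 + 0.058 = 2.630 g/cm³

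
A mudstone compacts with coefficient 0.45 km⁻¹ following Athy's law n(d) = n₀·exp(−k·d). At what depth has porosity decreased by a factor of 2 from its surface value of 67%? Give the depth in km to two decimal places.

1.54 km

n/n₀ = 1/2 ⇒ exp(−k·d) = 1/2 ⇒ d = ln(2) / k
d = 0.6931 / 0.45 = 1.540 km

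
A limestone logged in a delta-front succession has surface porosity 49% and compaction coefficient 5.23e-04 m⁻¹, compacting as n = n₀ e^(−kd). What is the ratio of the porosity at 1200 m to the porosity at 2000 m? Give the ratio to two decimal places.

1.52

Working in km (1 km = 1000 m; k in km⁻¹ = k in m⁻¹ × 1000):
n(d₁)/n(d₂) = e^(−k·d₁)/e^(−k·d₂) = e^{k(d₂−d₁)}
= exp(0.523 × 0.8) = exp(0.4184) = 1.5195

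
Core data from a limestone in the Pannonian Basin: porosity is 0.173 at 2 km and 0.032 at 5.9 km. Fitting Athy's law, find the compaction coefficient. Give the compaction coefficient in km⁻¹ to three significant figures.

Athy: φ(z) = φ₀ e^(−kz) ⇒ φ₁/φ₂ = e^{k(z₂−z₁)} ⇒ k = ln(φ₁/φ₂)/(z₂−z₁)
k = ln(0.173/0.032) / (5.9 − 2) = ln(5.406) / 3.9 = 1.6876 / 3.9 = 0.4327 km⁻¹

0.433 km⁻¹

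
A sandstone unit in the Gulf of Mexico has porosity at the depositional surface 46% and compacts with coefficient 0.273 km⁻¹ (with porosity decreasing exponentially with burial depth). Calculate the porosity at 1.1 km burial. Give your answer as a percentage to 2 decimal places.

34.07%

phi = phi₀·exp(−β·d) = 0.46 × exp(−0.273 × 1.1) = 0.46 × exp(−0.3003)
  = 0.46 × 0.7406 = 0.3407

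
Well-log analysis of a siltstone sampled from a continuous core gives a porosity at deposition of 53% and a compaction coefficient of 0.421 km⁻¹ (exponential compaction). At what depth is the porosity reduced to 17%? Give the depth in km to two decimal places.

Invert Athy's law: z = ln(φ₀/φ) / β
z = ln(0.53/0.17) / 0.421 = ln(3.118) / 0.421 = 1.1371 / 0.421 = 2.701 km

2.70 km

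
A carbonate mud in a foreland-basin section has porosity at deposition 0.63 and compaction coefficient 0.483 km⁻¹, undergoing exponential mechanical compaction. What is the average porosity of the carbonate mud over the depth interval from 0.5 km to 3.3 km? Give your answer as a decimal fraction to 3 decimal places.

0.271

⟨phi⟩ = (1/(z₂−z₁)) ∫ phi₀ e^(−kz) dz = phi₀·(e^(−k·z₁) − e^(−k·z₂)) / (k·(z₂−z₁))
e^(−0.483×0.5) = 0.7854; e^(−0.483×3.3) = 0.2031
⟨phi⟩ = 0.63 × (0.7854 − 0.2031) / (0.483 × 2.8) = 0.63 × 0.4306 = 0.2713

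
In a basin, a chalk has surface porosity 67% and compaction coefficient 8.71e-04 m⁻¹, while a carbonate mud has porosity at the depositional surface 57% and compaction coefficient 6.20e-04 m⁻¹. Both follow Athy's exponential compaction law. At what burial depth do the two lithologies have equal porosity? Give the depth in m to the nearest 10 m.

640 m

Working in km (1 km = 1000 m; k in km⁻¹ = k in m⁻¹ × 1000):
Set n₀ₐ e^(−kₐZ) = n₀ᵦ e^(−kᵦZ) ⇒ ln(n₀ₐ/n₀ᵦ) = (kₐ − kᵦ)·Z
Z = ln(0.67/0.57) / (0.871 − 0.62) = 0.1616 / 0.251 = 0.644 km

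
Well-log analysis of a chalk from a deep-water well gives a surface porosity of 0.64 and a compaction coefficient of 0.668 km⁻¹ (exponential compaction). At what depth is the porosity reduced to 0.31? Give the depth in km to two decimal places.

Invert Athy's law: d = ln(n₀/n) / k
d = ln(0.64/0.31) / 0.668 = ln(2.065) / 0.668 = 0.7249 / 0.668 = 1.085 km

1.09 km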